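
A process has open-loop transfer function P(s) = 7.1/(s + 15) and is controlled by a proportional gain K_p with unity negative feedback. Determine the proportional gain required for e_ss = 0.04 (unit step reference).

Steady-state error for a unit step on this type-0 loop is 1/(1 + K_p·P(0)).
P(0) = 0.4733. Require 1/(1 + K_p·0.4733) = 0.04, so 1 + 0.4733·K_p = 25.
K_p = (25 − 1)/0.4733 = 50.7.

K_p = 50.7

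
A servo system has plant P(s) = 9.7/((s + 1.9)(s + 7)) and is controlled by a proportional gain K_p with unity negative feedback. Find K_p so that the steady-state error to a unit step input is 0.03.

Steady-state error for a unit step on this type-0 loop is 1/(1 + K_p·P(0)).
P(0) = 0.7293. Require 1/(1 + K_p·0.7293) = 0.03, so 1 + 0.7293·K_p = 33.33.
K_p = (33.33 − 1)/0.7293 = 44.3.

K_p = 44.3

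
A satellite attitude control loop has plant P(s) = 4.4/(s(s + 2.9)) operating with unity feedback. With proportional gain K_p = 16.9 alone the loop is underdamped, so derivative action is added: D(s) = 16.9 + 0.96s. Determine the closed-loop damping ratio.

Forward path: (16.9 + 0.96s)·4.4/(s(s+2.9)). The closed-loop characteristic equation is s² + (2.9 + 4.4·0.96)s + 4.4·16.9 = 0.
That is s² + 7.124s + 74.36 = 0, so ω_n = 8.623 rad/s and ζ = 7.124/(2·8.623) = 0.4131.

ζ = 0.413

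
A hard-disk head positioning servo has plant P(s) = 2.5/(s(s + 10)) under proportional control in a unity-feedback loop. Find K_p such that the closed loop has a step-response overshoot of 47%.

K_p = 183

From %OS = 100·exp(−πζ/√(1−ζ²)) = 47%, ζ = −ln(0.47)/√(π²+ln²(0.47)) = 0.2337.
Characteristic equation s² + 10s + 2.5K_p = 0 gives ζ = 10/(2√(2.5K_p)).
Setting ζ = 0.2337: √(2.5K_p) = 10/(2·0.2337) = 21.4, so K_p = 457.8/2.5 = 183.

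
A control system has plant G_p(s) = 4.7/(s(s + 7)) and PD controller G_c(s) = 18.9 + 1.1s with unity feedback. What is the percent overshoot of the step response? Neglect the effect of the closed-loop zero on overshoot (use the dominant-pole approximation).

7.02%

Forward path: (18.9 + 1.1s)·4.7/(s(s+7)). The closed-loop characteristic equation is s² + (7 + 4.7·1.1)s + 4.7·18.9 = 0.
That is s² + 12.17s + 88.83 = 0, so ω_n = 9.425 rad/s and ζ = 12.17/(2·9.425) = 0.6456.
%OS = 100·exp(−πζ/√(1−ζ²)) = 7.02%.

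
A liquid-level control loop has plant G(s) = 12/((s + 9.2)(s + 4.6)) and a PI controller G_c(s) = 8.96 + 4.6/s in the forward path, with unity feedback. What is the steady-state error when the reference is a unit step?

The open loop G_c(s)G(s) has a pole at the origin (type 1), so the static position error constant is infinite and e_ss = 1/(1+∞) = 0.

0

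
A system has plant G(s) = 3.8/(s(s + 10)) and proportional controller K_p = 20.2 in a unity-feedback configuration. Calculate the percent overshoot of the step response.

The closed-loop denominator s² + 10s + 76.76 gives ω_n = √76.76 = 8.761 and ζ = 10/(2ω_n) = 0.5707.
%OS = 100·exp(−πζ/√(1−ζ²)) = 100·exp(−π·0.5707/√0.6743) = 11.3%.

11.3%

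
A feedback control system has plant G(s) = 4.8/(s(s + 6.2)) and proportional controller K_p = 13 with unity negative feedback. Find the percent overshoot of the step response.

26.2%

The closed-loop denominator s² + 6.2s + 62.4 gives ω_n = √62.4 = 7.899 and ζ = 6.2/(2ω_n) = 0.3924.
%OS = 100·exp(−πζ/√(1−ζ²)) = 100·exp(−π·0.3924/√0.846) = 26.2%.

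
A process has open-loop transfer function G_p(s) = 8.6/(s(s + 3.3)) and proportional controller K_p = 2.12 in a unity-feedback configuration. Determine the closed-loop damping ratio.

With unity feedback the closed-loop characteristic equation is s² + 3.3s + 2.12·8.6 = s² + 3.3s + 18.23 = 0.
So ω_n² = 18.23 ⇒ ω_n = 4.27 rad/s, and ζ = 3.3/(2ω_n) = 0.386.

ζ = 0.386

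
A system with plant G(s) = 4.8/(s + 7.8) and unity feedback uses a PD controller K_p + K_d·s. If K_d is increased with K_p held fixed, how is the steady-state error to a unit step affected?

unchanged

K_d affects only the transient (the s-coefficient); the DC loop gain, and hence e_ss, depends only on K_p.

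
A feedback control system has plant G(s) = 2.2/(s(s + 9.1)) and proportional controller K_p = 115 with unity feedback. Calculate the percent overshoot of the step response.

39.1%

Closed-loop characteristic equation: s² + 9.1s + 253 = 0, so ω_n = 15.91 rad/s and ζ = 9.1/(2·15.91) = 0.2861.
%OS = 100·exp(−πζ/√(1−ζ²)) = 100·exp(−π·0.2861/√0.9182) = 39.1%.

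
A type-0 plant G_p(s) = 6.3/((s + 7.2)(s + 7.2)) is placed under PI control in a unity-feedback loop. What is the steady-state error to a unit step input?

The PI controller's integrator makes the forward path type 1, so e_ss to a step is zero.

0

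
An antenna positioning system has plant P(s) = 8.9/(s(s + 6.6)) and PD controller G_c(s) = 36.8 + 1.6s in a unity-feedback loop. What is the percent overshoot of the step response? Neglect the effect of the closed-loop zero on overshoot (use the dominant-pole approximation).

10.9%

Forward path: (36.8 + 1.6s)·8.9/(s(s+6.6)). The closed-loop characteristic equation is s² + (6.6 + 8.9·1.6)s + 8.9·36.8 = 0.
That is s² + 20.84s + 327.5 = 0, so ω_n = 18.1 rad/s and ζ = 20.84/(2·18.1) = 0.5758.
%OS = 100·exp(−πζ/√(1−ζ²)) = 10.9%.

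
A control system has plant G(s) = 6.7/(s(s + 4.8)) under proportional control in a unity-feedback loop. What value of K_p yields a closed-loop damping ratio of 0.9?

Closed-loop characteristic equation: s² + 4.8s + K_p·6.7 = 0.
So ω_n = √(6.7K_p) and 2ζω_n = 4.8, giving ζ = 4.8/(2√(6.7K_p)).
Setting ζ = 0.9: √(6.7K_p) = 4.8/(2·0.9) = 2.667, so K_p = 7.111/6.7 = 1.06.

K_p = 1.06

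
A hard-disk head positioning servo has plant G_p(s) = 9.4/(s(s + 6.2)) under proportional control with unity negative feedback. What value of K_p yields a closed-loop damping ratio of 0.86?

Closed-loop characteristic equation: s² + 6.2s + K_p·9.4 = 0.
So ω_n = √(9.4K_p) and 2ζω_n = 6.2, giving ζ = 6.2/(2√(9.4K_p)).
Setting ζ = 0.86: √(9.4K_p) = 6.2/(2·0.86) = 3.605, so K_p = 12.99/9.4 = 1.38.

K_p = 1.38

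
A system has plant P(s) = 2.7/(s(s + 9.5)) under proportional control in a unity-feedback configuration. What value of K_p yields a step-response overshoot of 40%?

From %OS = 100·exp(−πζ/√(1−ζ²)) = 40%, ζ = −ln(0.4)/√(π²+ln²(0.4)) = 0.28.
Characteristic equation s² + 9.5s + 2.7K_p = 0 gives ζ = 9.5/(2√(2.7K_p)).
Setting ζ = 0.28: √(2.7K_p) = 9.5/(2·0.28) = 16.96, so K_p = 287.8/2.7 = 107.

K_p = 107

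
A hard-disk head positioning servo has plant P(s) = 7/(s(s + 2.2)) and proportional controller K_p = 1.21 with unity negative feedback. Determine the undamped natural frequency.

ω_n = 2.91 rad/s

1 + K_p·P(s) = 0 gives s² + 2.2s + 8.47 = 0.
Matching s² + 2ζω_n s + ω_n²: ω_n = √8.47 = 2.91 rad/s and 2ζω_n = 2.2, so ζ = 2.2/(2·2.91) = 0.378.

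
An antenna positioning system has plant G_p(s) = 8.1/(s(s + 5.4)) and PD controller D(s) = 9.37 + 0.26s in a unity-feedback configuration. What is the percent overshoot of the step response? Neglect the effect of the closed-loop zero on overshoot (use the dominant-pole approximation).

22.3%

Forward path: (9.37 + 0.26s)·8.1/(s(s+5.4)). The closed-loop characteristic equation is s² + (5.4 + 8.1·0.26)s + 8.1·9.37 = 0.
That is s² + 7.506s + 75.9 = 0, so ω_n = 8.712 rad/s and ζ = 7.506/(2·8.712) = 0.4308.
%OS = 100·exp(−πζ/√(1−ζ²)) = 22.3%.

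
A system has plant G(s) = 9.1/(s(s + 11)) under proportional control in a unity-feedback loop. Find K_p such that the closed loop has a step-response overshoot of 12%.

K_p = 10.6

From %OS = 100·exp(−πζ/√(1−ζ²)) = 12%, ζ = −ln(0.12)/√(π²+ln²(0.12)) = 0.5594.
Characteristic equation s² + 11s + 9.1K_p = 0 gives ζ = 11/(2√(9.1K_p)).
Setting ζ = 0.5594: √(9.1K_p) = 11/(2·0.5594) = 9.832, so K_p = 96.66/9.1 = 10.6.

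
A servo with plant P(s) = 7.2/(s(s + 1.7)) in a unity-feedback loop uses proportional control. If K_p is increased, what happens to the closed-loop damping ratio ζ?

ζ = 1.7/(2√(7.2K_p)); increasing K_p raises the denominator, so ζ falls.

decrease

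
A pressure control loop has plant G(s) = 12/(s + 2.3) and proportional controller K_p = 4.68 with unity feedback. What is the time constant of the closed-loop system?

Closed-loop transfer function: T(s) = K_p·G(s)/(1 + K_p·G(s)) = 56.16/(s + 2.3 + 56.16) = 56.16/(s + 58.46).
Time constant τ = 1/58.46 = 0.0171 s.

τ = 0.0171 s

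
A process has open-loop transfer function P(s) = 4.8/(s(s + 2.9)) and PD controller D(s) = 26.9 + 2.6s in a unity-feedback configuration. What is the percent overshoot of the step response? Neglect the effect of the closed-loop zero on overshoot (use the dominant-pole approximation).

5.57%

Forward path: (26.9 + 2.6s)·4.8/(s(s+2.9)). The closed-loop characteristic equation is s² + (2.9 + 4.8·2.6)s + 4.8·26.9 = 0.
That is s² + 15.38s + 129.1 = 0, so ω_n = 11.36 rad/s and ζ = 15.38/(2·11.36) = 0.6768.
%OS = 100·exp(−πζ/√(1−ζ²)) = 5.57%.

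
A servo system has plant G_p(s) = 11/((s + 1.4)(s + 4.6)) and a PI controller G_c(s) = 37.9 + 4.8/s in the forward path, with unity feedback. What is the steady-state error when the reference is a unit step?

0

The open loop G_c(s)G_p(s) has a pole at the origin (type 1), so the static position error constant is infinite and e_ss = 1/(1+∞) = 0.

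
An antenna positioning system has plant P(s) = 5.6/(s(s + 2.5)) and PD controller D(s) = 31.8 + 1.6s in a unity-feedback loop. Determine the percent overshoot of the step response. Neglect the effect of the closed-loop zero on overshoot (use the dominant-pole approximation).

Forward path: (31.8 + 1.6s)·5.6/(s(s+2.5)). The closed-loop characteristic equation is s² + (2.5 + 5.6·1.6)s + 5.6·31.8 = 0.
That is s² + 11.46s + 178.1 = 0, so ω_n = 13.34 rad/s and ζ = 11.46/(2·13.34) = 0.4294.
%OS = 100·exp(−πζ/√(1−ζ²)) = 22.5%.

22.5%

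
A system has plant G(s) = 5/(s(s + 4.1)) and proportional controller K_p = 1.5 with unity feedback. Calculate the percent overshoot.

The closed-loop denominator s² + 4.1s + 7.5 gives ω_n = √7.5 = 2.739 and ζ = 4.1/(2ω_n) = 0.7486.
%OS = 100·exp(−πζ/√(1−ζ²)) = 100·exp(−π·0.7486/√0.4397) = 2.88%.

2.88%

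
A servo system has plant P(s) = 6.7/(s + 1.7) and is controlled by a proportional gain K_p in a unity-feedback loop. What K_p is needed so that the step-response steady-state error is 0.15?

For a type-0 loop with proportional control, e_ss = 1/(1 + K_p·P(0)).
P(0) = 3.941. Require 1/(1 + K_p·3.941) = 0.15, so 1 + 3.941·K_p = 6.667.
K_p = (6.667 − 1)/3.941 = 1.44.

K_p = 1.44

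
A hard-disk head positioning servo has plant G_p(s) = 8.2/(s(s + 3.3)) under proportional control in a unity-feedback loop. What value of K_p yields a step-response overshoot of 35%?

K_p = 3.31

From %OS = 100·exp(−πζ/√(1−ζ²)) = 35%, ζ = −ln(0.35)/√(π²+ln²(0.35)) = 0.3169.
Characteristic equation s² + 3.3s + 8.2K_p = 0 gives ζ = 3.3/(2√(8.2K_p)).
Setting ζ = 0.3169: √(8.2K_p) = 3.3/(2·0.3169) = 5.206, so K_p = 27.1/8.2 = 3.31.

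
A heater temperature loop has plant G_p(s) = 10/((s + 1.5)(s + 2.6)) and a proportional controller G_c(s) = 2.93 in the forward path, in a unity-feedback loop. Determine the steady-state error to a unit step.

0.117

The loop is type 0. Static position error constant K_pos = G_c(0)·G_p(0) = 2.93·2.564 = 7.513.
Steady-state error to a unit step: e_ss = 1/(1+K_pos) = 1/8.513 = 0.117.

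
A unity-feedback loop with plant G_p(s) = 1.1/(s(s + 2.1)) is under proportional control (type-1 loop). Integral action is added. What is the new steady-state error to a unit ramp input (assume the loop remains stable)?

0

The integrator raises the loop to type 2, so K_v → ∞ and e_ss to a ramp is zero.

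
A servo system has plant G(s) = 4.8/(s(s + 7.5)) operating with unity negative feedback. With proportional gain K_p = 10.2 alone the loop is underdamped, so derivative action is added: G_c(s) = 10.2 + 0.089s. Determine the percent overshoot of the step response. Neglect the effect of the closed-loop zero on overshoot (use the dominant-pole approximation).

Forward path: (10.2 + 0.089s)·4.8/(s(s+7.5)). The closed-loop characteristic equation is s² + (7.5 + 4.8·0.089)s + 4.8·10.2 = 0.
That is s² + 7.927s + 48.96 = 0, so ω_n = 6.997 rad/s and ζ = 7.927/(2·6.997) = 0.5665.
%OS = 100·exp(−πζ/√(1−ζ²)) = 11.5%.

11.5%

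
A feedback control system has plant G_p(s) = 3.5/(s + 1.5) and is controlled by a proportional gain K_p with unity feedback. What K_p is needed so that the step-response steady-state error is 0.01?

The loop is type 0, so e_ss(step) = 1/(1 + K_pos) with K_pos = K_p·G_p(0).
G_p(0) = 2.333. Require 1/(1 + K_p·2.333) = 0.01, so 1 + 2.333·K_p = 100.
K_p = (100 − 1)/2.333 = 42.4.

K_p = 42.4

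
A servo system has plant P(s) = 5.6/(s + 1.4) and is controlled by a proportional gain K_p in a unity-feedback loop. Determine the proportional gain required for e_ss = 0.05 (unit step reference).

Steady-state error for a unit step on this type-0 loop is 1/(1 + K_p·P(0)).
P(0) = 4. Require 1/(1 + K_p·4) = 0.05, so 1 + 4·K_p = 20.
K_p = (20 − 1)/4 = 4.75.

K_p = 4.75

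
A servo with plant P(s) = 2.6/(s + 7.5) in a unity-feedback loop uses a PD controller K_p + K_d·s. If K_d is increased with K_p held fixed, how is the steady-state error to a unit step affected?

unchanged

At s = 0 the derivative term contributes nothing: C(0) = K_p regardless of K_d, so K_pos = K_p·P(0) and e_ss are unchanged.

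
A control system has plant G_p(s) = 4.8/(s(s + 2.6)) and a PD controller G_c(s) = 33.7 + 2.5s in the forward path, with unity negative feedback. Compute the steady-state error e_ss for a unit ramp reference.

0.0161

The loop has one pole at the origin (type 1). Velocity error constant K_v = lim_{s→0} s·G_c(s)G_p(s) = 33.7·4.8/2.6 = 62.22.
Steady-state error to a unit ramp: e_ss = 1/K_v = 0.0161.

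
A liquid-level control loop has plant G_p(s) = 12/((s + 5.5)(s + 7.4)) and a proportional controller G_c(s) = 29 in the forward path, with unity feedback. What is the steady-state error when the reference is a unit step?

The loop is type 0. Static position error constant K_pos = G_c(0)·G_p(0) = 29·0.2948 = 8.55.
Steady-state error to a unit step: e_ss = 1/(1+K_pos) = 1/9.55 = 0.105.

0.105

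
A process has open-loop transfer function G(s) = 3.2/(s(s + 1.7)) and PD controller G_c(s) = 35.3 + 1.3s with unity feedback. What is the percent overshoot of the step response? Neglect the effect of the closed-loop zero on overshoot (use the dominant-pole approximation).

Forward path: (35.3 + 1.3s)·3.2/(s(s+1.7)). The closed-loop characteristic equation is s² + (1.7 + 3.2·1.3)s + 3.2·35.3 = 0.
That is s² + 5.86s + 113 = 0, so ω_n = 10.63 rad/s and ζ = 5.86/(2·10.63) = 0.2757.
%OS = 100·exp(−πζ/√(1−ζ²)) = 40.6%.

40.6%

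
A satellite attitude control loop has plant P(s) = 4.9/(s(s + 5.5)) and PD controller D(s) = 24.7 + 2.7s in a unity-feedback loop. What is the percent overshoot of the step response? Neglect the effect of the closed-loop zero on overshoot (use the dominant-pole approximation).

Forward path: (24.7 + 2.7s)·4.9/(s(s+5.5)). The closed-loop characteristic equation is s² + (5.5 + 4.9·2.7)s + 4.9·24.7 = 0.
That is s² + 18.73s + 121 = 0, so ω_n = 11 rad/s and ζ = 18.73/(2·11) = 0.8513.
%OS = 100·exp(−πζ/√(1−ζ²)) = 0.612%.

0.612%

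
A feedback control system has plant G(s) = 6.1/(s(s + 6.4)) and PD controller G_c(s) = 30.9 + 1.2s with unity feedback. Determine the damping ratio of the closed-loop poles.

Forward path: (30.9 + 1.2s)·6.1/(s(s+6.4)). The closed-loop characteristic equation is s² + (6.4 + 6.1·1.2)s + 6.1·30.9 = 0.
That is s² + 13.72s + 188.5 = 0, so ω_n = 13.73 rad/s and ζ = 13.72/(2·13.73) = 0.4997.

ζ = 0.5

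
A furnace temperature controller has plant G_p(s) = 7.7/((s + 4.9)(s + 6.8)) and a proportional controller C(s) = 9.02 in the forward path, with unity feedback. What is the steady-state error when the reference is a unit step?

0.324

The loop is type 0. Static position error constant K_pos = C(0)·G_p(0) = 9.02·0.2311 = 2.084.
Steady-state error to a unit step: e_ss = 1/(1+K_pos) = 1/3.084 = 0.324.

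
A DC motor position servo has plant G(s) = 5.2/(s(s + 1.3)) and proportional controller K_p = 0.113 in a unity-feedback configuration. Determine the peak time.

T_p = 7.73 s

From 1 + K_pG(s) = 0: s² + 1.3s + 0.5876 = 0 ⇒ ω_n = 0.7666, ζ = 0.848.
Damped frequency ω_d = ω_n√(1−ζ²) = 0.4063 rad/s, so peak time T_p = π/ω_d = 7.73 s.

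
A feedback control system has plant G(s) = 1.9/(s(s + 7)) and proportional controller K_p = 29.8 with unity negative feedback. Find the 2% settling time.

Closed-loop characteristic equation: s² + 7s + 56.62 = 0, so ω_n = 7.525 rad/s and ζ = 7/(2·7.525) = 0.4651.
2% settling time T_s ≈ 4/(ζω_n) = 4/3.5 = 1.14 s.

T_s ≈ 1.14 s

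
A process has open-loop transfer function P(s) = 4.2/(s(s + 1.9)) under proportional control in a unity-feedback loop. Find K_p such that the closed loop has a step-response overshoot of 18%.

From %OS = 100·exp(−πζ/√(1−ζ²)) = 18%, ζ = −ln(0.18)/√(π²+ln²(0.18)) = 0.4791.
Characteristic equation s² + 1.9s + 4.2K_p = 0 gives ζ = 1.9/(2√(4.2K_p)).
Setting ζ = 0.4791: √(4.2K_p) = 1.9/(2·0.4791) = 1.983, so K_p = 3.932/4.2 = 0.936.

K_p = 0.936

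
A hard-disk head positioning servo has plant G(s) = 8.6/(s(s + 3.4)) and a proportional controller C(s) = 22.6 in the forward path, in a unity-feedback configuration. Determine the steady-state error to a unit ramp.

The loop has one pole at the origin (type 1). Velocity error constant K_v = lim_{s→0} s·C(s)G(s) = 22.6·8.6/3.4 = 57.16.
Steady-state error to a unit ramp: e_ss = 1/K_v = 0.0175.

0.0175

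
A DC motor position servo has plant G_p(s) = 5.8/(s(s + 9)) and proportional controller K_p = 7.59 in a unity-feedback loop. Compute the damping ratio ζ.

ζ = 0.678

1 + K_p·G_p(s) = 0 gives s² + 9s + 44.02 = 0.
So ω_n² = 44.02 ⇒ ω_n = 6.635 rad/s, and ζ = 9/(2ω_n) = 0.678.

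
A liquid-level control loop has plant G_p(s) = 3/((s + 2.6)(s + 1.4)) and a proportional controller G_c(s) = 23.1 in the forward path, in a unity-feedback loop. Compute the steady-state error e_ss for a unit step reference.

The loop is type 0. Static position error constant K_pos = G_c(0)·G_p(0) = 23.1·0.8242 = 19.04.
Steady-state error to a unit step: e_ss = 1/(1+K_pos) = 1/20.04 = 0.0499.

0.0499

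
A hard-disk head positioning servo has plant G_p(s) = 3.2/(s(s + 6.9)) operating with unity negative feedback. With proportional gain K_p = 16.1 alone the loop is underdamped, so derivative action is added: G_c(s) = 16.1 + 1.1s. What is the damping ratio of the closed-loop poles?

Forward path: (16.1 + 1.1s)·3.2/(s(s+6.9)). The closed-loop characteristic equation is s² + (6.9 + 3.2·1.1)s + 3.2·16.1 = 0.
That is s² + 10.42s + 51.52 = 0, so ω_n = 7.178 rad/s and ζ = 10.42/(2·7.178) = 0.7259.

ζ = 0.726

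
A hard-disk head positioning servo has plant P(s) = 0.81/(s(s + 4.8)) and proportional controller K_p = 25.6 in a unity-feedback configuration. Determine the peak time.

Closed-loop characteristic equation: s² + 4.8s + 20.74 = 0, so ω_n = 4.554 rad/s and ζ = 4.8/(2·4.554) = 0.527.
Damped frequency ω_d = ω_n√(1−ζ²) = 3.87 rad/s, so peak time T_p = π/ω_d = 0.812 s.

T_p = 0.812 s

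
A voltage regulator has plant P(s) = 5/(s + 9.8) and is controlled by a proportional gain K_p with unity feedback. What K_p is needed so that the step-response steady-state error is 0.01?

The loop is type 0, so e_ss(step) = 1/(1 + K_pos) with K_pos = K_p·P(0).
P(0) = 0.5102. Require 1/(1 + K_p·0.5102) = 0.01, so 1 + 0.5102·K_p = 100.
K_p = (100 − 1)/0.5102 = 194.

K_p = 194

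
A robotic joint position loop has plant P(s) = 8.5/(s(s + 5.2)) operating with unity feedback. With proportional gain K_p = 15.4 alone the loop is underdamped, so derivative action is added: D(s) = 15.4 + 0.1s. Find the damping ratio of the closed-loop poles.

ζ = 0.264

Forward path: (15.4 + 0.1s)·8.5/(s(s+5.2)). The closed-loop characteristic equation is s² + (5.2 + 8.5·0.1)s + 8.5·15.4 = 0.
That is s² + 6.05s + 130.9 = 0, so ω_n = 11.44 rad/s and ζ = 6.05/(2·11.44) = 0.2644.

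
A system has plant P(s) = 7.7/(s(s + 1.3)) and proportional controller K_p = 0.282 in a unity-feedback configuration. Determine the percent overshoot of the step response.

From 1 + K_pP(s) = 0: s² + 1.3s + 2.171 = 0 ⇒ ω_n = 1.474, ζ = 0.4411.
%OS = 100·exp(−πζ/√(1−ζ²)) = 100·exp(−π·0.4411/√0.8054) = 21.3%.

21.3%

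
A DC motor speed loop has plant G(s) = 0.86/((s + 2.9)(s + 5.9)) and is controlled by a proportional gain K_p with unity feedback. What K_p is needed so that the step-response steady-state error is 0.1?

For a type-0 loop with proportional control, e_ss = 1/(1 + K_p·G(0)).
G(0) = 0.05026. Require 1/(1 + K_p·0.05026) = 0.1, so 1 + 0.05026·K_p = 10.
K_p = (10 − 1)/0.05026 = 179.

K_p = 179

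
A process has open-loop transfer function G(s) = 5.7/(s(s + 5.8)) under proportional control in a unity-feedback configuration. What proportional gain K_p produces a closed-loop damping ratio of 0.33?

K_p = 13.5

Closed-loop characteristic equation: s² + 5.8s + K_p·5.7 = 0.
So ω_n = √(5.7K_p) and 2ζω_n = 5.8, giving ζ = 5.8/(2√(5.7K_p)).
Setting ζ = 0.33: √(5.7K_p) = 5.8/(2·0.33) = 8.788, so K_p = 77.23/5.7 = 13.5.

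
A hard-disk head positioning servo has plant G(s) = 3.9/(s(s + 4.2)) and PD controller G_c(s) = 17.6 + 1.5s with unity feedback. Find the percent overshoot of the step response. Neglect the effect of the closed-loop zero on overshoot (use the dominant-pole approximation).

Forward path: (17.6 + 1.5s)·3.9/(s(s+4.2)). The closed-loop characteristic equation is s² + (4.2 + 3.9·1.5)s + 3.9·17.6 = 0.
That is s² + 10.05s + 68.64 = 0, so ω_n = 8.285 rad/s and ζ = 10.05/(2·8.285) = 0.6065.
%OS = 100·exp(−πζ/√(1−ζ²)) = 9.1%.

9.1%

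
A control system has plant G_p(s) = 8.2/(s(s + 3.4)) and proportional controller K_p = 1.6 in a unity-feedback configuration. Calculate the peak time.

T_p = 0.982 s

Closed-loop characteristic equation: s² + 3.4s + 13.12 = 0, so ω_n = 3.622 rad/s and ζ = 3.4/(2·3.622) = 0.4693.
Damped frequency ω_d = ω_n√(1−ζ²) = 3.198 rad/s, so peak time T_p = π/ω_d = 0.982 s.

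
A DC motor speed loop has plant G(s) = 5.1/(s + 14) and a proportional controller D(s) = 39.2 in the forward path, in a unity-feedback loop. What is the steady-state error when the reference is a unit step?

The loop is type 0. Static position error constant K_pos = D(0)·G(0) = 39.2·0.3643 = 14.28.
Steady-state error to a unit step: e_ss = 1/(1+K_pos) = 1/15.28 = 0.0654.

0.0654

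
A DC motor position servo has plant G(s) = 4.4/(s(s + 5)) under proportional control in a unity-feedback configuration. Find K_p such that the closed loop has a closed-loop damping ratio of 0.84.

Closed-loop characteristic equation: s² + 5s + K_p·4.4 = 0.
So ω_n = √(4.4K_p) and 2ζω_n = 5, giving ζ = 5/(2√(4.4K_p)).
Setting ζ = 0.84: √(4.4K_p) = 5/(2·0.84) = 2.976, so K_p = 8.858/4.4 = 2.01.

K_p = 2.01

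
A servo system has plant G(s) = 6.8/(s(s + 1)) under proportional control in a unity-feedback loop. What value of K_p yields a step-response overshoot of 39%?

K_p = 0.446

From %OS = 100·exp(−πζ/√(1−ζ²)) = 39%, ζ = −ln(0.39)/√(π²+ln²(0.39)) = 0.2871.
Characteristic equation s² + 1s + 6.8K_p = 0 gives ζ = 1/(2√(6.8K_p)).
Setting ζ = 0.2871: √(6.8K_p) = 1/(2·0.2871) = 1.742, so K_p = 3.033/6.8 = 0.446.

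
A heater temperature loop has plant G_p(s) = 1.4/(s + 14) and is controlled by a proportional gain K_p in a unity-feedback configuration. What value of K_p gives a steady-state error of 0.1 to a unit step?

K_p = 90

Steady-state error for a unit step on this type-0 loop is 1/(1 + K_p·G_p(0)).
G_p(0) = 0.1. Require 1/(1 + K_p·0.1) = 0.1, so 1 + 0.1·K_p = 10.
K_p = (10 − 1)/0.1 = 90.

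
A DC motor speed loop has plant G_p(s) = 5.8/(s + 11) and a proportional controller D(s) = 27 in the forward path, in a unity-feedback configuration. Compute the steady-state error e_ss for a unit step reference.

The loop is type 0. Static position error constant K_pos = D(0)·G_p(0) = 27·0.5273 = 14.24.
Steady-state error to a unit step: e_ss = 1/(1+K_pos) = 1/15.24 = 0.0656.

0.0656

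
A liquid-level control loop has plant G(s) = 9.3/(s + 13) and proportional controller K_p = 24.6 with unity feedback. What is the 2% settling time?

Closed-loop transfer function: T(s) = K_p·G(s)/(1 + K_p·G(s)) = 228.8/(s + 13 + 228.8) = 228.8/(s + 241.8).
Time constant τ = 1/241.8 = 0.004136 s, so the 2% settling time is about 4τ = 0.0165 s.

T_s ≈ 0.0165 s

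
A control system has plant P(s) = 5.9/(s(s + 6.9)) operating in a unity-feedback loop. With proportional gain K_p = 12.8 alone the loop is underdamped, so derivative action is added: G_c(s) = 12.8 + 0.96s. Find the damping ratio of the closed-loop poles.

ζ = 0.723

Forward path: (12.8 + 0.96s)·5.9/(s(s+6.9)). The closed-loop characteristic equation is s² + (6.9 + 5.9·0.96)s + 5.9·12.8 = 0.
That is s² + 12.56s + 75.52 = 0, so ω_n = 8.69 rad/s and ζ = 12.56/(2·8.69) = 0.7229.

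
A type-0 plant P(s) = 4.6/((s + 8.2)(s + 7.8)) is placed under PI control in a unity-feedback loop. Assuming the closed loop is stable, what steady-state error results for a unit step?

0

The PI controller's integrator makes the forward path type 1, so e_ss to a step is zero.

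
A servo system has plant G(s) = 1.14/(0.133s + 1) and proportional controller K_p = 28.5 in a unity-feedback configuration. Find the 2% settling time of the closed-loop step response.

T_s ≈ 0.0159 s

Closed loop: T(s) = K_p·G/(1+K_p·G) = 32.49/(0.133s + 1 + 32.49), with pole at s = −(1 + 32.49)/0.133 = −251.8.
τ = 1/251.8 = 0.003971 s, so 2% settling time ≈ 4τ = 0.0159 s.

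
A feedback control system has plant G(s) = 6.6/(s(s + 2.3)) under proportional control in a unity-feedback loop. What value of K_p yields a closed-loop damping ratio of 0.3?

K_p = 2.23

Closed-loop characteristic equation: s² + 2.3s + K_p·6.6 = 0.
So ω_n = √(6.6K_p) and 2ζω_n = 2.3, giving ζ = 2.3/(2√(6.6K_p)).
Setting ζ = 0.3: √(6.6K_p) = 2.3/(2·0.3) = 3.833, so K_p = 14.69/6.6 = 2.23.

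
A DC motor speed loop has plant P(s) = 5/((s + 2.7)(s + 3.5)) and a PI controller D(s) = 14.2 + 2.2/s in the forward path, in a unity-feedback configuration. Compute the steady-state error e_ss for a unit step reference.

The open loop D(s)P(s) has a pole at the origin (type 1), so the static position error constant is infinite and e_ss = 1/(1+∞) = 0.

0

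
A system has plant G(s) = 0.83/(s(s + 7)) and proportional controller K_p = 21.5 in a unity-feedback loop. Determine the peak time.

From 1 + K_pG(s) = 0: s² + 7s + 17.84 = 0 ⇒ ω_n = 4.224, ζ = 0.8285.
Damped frequency ω_d = ω_n√(1−ζ²) = 2.365 rad/s, so peak time T_p = π/ω_d = 1.33 s.

T_p = 1.33 s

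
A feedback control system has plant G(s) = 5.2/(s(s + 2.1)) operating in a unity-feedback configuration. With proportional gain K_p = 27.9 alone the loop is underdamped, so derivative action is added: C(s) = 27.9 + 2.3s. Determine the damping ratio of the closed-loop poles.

ζ = 0.584

Forward path: (27.9 + 2.3s)·5.2/(s(s+2.1)). The closed-loop characteristic equation is s² + (2.1 + 5.2·2.3)s + 5.2·27.9 = 0.
That is s² + 14.06s + 145.1 = 0, so ω_n = 12.04 rad/s and ζ = 14.06/(2·12.04) = 0.5836.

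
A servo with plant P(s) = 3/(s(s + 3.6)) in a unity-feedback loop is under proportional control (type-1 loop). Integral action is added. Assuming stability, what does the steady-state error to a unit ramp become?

The integrator raises the loop to type 2, so K_v → ∞ and e_ss to a ramp is zero.

0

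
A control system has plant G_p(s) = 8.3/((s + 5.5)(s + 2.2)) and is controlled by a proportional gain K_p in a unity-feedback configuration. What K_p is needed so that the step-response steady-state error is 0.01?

K_p = 144

Steady-state error for a unit step on this type-0 loop is 1/(1 + K_p·G_p(0)).
G_p(0) = 0.686. Require 1/(1 + K_p·0.686) = 0.01, so 1 + 0.686·K_p = 100.
K_p = (100 − 1)/0.686 = 144.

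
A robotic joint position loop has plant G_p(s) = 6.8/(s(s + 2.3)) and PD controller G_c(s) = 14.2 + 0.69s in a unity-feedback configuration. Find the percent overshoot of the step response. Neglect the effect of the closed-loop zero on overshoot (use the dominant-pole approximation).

Forward path: (14.2 + 0.69s)·6.8/(s(s+2.3)). The closed-loop characteristic equation is s² + (2.3 + 6.8·0.69)s + 6.8·14.2 = 0.
That is s² + 6.992s + 96.56 = 0, so ω_n = 9.826 rad/s and ζ = 6.992/(2·9.826) = 0.3558.
%OS = 100·exp(−πζ/√(1−ζ²)) = 30.2%.

30.2%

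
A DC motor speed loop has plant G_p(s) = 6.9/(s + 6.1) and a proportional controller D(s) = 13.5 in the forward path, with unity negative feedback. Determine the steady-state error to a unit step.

0.0615

The loop is type 0. Static position error constant K_pos = D(0)·G_p(0) = 13.5·1.131 = 15.27.
Steady-state error to a unit step: e_ss = 1/(1+K_pos) = 1/16.27 = 0.0615.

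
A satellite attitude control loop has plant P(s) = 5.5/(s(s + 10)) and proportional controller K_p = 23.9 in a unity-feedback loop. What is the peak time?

Closed-loop characteristic equation: s² + 10s + 131.4 = 0, so ω_n = 11.47 rad/s and ζ = 10/(2·11.47) = 0.4361.
Damped frequency ω_d = ω_n√(1−ζ²) = 10.32 rad/s, so peak time T_p = π/ω_d = 0.304 s.

T_p = 0.304 s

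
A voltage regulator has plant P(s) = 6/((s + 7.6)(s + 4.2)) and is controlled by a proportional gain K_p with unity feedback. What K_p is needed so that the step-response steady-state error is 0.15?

K_p = 30.1

For a type-0 loop with proportional control, e_ss = 1/(1 + K_p·P(0)).
P(0) = 0.188. Require 1/(1 + K_p·0.188) = 0.15, so 1 + 0.188·K_p = 6.667.
K_p = (6.667 − 1)/0.188 = 30.1.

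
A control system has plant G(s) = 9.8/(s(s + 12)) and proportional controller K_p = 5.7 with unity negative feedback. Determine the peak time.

T_p = 0.705 s

From 1 + K_pG(s) = 0: s² + 12s + 55.86 = 0 ⇒ ω_n = 7.474, ζ = 0.8028.
Damped frequency ω_d = ω_n√(1−ζ²) = 4.456 rad/s, so peak time T_p = π/ω_d = 0.705 s.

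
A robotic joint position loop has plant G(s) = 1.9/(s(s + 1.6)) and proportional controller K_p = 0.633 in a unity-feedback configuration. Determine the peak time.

T_p = 4.19 s

From 1 + K_pG(s) = 0: s² + 1.6s + 1.203 = 0 ⇒ ω_n = 1.097, ζ = 0.7295.
Damped frequency ω_d = ω_n√(1−ζ²) = 0.7501 rad/s, so peak time T_p = π/ω_d = 4.19 s.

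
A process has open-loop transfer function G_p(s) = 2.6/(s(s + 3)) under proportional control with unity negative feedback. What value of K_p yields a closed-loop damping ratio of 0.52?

K_p = 3.2

Closed-loop characteristic equation: s² + 3s + K_p·2.6 = 0.
So ω_n = √(2.6K_p) and 2ζω_n = 3, giving ζ = 3/(2√(2.6K_p)).
Setting ζ = 0.52: √(2.6K_p) = 3/(2·0.52) = 2.885, so K_p = 8.321/2.6 = 3.2.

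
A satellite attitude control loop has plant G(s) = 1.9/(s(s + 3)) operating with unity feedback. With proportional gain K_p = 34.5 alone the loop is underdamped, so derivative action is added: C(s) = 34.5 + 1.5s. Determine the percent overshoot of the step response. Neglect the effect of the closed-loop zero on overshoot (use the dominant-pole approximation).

Forward path: (34.5 + 1.5s)·1.9/(s(s+3)). The closed-loop characteristic equation is s² + (3 + 1.9·1.5)s + 1.9·34.5 = 0.
That is s² + 5.85s + 65.55 = 0, so ω_n = 8.096 rad/s and ζ = 5.85/(2·8.096) = 0.3613.
%OS = 100·exp(−πζ/√(1−ζ²)) = 29.6%.

29.6%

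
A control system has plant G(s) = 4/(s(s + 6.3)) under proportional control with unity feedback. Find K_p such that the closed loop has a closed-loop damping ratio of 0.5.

K_p = 9.92

Closed-loop characteristic equation: s² + 6.3s + K_p·4 = 0.
So ω_n = √(4K_p) and 2ζω_n = 6.3, giving ζ = 6.3/(2√(4K_p)).
Setting ζ = 0.5: √(4K_p) = 6.3/(2·0.5) = 6.3, so K_p = 39.69/4 = 9.92.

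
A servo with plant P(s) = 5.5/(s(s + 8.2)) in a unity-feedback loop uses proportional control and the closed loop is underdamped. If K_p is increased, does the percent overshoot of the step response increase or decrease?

ζ = 8.2/(2√(5.5K_p)) decreases as K_p grows; lower damping means more overshoot.

increase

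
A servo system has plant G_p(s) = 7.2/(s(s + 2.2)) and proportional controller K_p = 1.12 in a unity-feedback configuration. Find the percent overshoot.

Closed-loop characteristic equation: s² + 2.2s + 8.064 = 0, so ω_n = 2.84 rad/s and ζ = 2.2/(2·2.84) = 0.3874.
%OS = 100·exp(−πζ/√(1−ζ²)) = 100·exp(−π·0.3874/√0.85) = 26.7%.

26.7%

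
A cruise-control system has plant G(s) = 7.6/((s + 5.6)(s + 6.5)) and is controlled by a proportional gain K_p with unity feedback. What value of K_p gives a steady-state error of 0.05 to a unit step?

K_p = 91

The loop is type 0, so e_ss(step) = 1/(1 + K_pos) with K_pos = K_p·G(0).
G(0) = 0.2088. Require 1/(1 + K_p·0.2088) = 0.05, so 1 + 0.2088·K_p = 20.
K_p = (20 − 1)/0.2088 = 91.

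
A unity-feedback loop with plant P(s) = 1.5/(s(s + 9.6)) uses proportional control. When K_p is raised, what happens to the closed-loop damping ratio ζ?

ζ = 9.6/(2√(1.5K_p)); increasing K_p raises the denominator, so ζ falls.

decrease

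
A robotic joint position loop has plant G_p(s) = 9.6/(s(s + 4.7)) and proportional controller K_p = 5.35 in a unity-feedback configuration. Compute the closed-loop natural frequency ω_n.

ω_n = 7.17 rad/s

With unity feedback the closed-loop characteristic equation is s² + 4.7s + 5.35·9.6 = s² + 4.7s + 51.36 = 0.
Matching s² + 2ζω_n s + ω_n²: ω_n = √51.36 = 7.167 rad/s and 2ζω_n = 4.7, so ζ = 4.7/(2·7.167) = 0.328.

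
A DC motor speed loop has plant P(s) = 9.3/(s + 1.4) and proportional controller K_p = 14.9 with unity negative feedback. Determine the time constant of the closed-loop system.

τ = 0.00714 s

Closed-loop transfer function: T(s) = K_p·P(s)/(1 + K_p·P(s)) = 138.6/(s + 1.4 + 138.6) = 138.6/(s + 140).
Time constant τ = 1/140 = 0.00714 s.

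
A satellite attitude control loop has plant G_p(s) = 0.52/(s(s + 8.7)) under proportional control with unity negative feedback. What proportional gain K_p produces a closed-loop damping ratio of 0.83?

Closed-loop characteristic equation: s² + 8.7s + K_p·0.52 = 0.
So ω_n = √(0.52K_p) and 2ζω_n = 8.7, giving ζ = 8.7/(2√(0.52K_p)).
Setting ζ = 0.83: √(0.52K_p) = 8.7/(2·0.83) = 5.241, so K_p = 27.47/0.52 = 52.8.

K_p = 52.8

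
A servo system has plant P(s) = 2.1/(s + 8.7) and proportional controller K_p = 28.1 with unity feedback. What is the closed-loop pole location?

Closed-loop transfer function: T(s) = K_p·P(s)/(1 + K_p·P(s)) = 59.01/(s + 8.7 + 59.01) = 59.01/(s + 67.71).
The closed-loop pole is at s = −67.71.

s = -67.71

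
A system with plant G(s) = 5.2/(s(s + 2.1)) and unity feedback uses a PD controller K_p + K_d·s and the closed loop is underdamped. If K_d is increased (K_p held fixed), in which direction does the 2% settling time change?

Characteristic equation s² + (2.1 + 5.2K_d)s + 5.2K_p = 0: raising K_d increases ζω_n = (2.1+5.2K_d)/2 while the loop stays underdamped, so T_s ≈ 4/(ζω_n) decreases.

decrease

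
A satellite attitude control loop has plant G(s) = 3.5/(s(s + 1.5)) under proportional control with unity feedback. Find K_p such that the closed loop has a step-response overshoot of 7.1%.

K_p = 0.387

From %OS = 100·exp(−πζ/√(1−ζ²)) = 7.1%, ζ = −ln(0.071)/√(π²+ln²(0.071)) = 0.6441.
Characteristic equation s² + 1.5s + 3.5K_p = 0 gives ζ = 1.5/(2√(3.5K_p)).
Setting ζ = 0.6441: √(3.5K_p) = 1.5/(2·0.6441) = 1.164, so K_p = 1.356/3.5 = 0.387.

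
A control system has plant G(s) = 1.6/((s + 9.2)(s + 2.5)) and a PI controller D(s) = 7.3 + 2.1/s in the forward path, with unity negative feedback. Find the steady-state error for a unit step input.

The open loop D(s)G(s) has a pole at the origin (type 1), so the static position error constant is infinite and e_ss = 1/(1+∞) = 0.

0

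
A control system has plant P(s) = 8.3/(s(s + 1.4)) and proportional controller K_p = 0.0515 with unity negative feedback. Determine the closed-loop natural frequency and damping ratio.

ω_n = 0.654 rad/s, ζ = 1.07

With unity feedback the closed-loop characteristic equation is s² + 1.4s + 0.0515·8.3 = s² + 1.4s + 0.4274 = 0.
So ω_n² = 0.4274 ⇒ ω_n = 0.6538 rad/s, and ζ = 1.4/(2ω_n) = 1.07.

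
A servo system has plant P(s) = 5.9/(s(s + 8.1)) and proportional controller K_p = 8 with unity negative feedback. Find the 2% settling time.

The closed-loop denominator s² + 8.1s + 47.2 gives ω_n = √47.2 = 6.87 and ζ = 8.1/(2ω_n) = 0.5895.
2% settling time T_s ≈ 4/(ζω_n) = 4/4.05 = 0.988 s.

T_s ≈ 0.988 s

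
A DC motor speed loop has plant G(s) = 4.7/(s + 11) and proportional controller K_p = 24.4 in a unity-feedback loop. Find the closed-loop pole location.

Closed-loop transfer function: T(s) = K_p·G(s)/(1 + K_p·G(s)) = 114.7/(s + 11 + 114.7) = 114.7/(s + 125.7).
The closed-loop pole is at s = −125.7.

s = -125.7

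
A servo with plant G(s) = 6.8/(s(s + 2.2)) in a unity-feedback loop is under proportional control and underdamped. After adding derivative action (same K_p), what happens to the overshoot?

The derivative term adds K·K_d to the s-coefficient of the characteristic equation, raising 2ζω_n while ω_n is unchanged; ζ increases, so overshoot decreases.

decrease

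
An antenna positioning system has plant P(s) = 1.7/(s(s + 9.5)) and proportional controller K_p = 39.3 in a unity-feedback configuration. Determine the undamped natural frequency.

The closed-loop denominator is s(s+9.5) + 39.3·1.7 = s² + 9.5s + 66.81.
So ω_n² = 66.81 ⇒ ω_n = 8.174 rad/s, and ζ = 9.5/(2ω_n) = 0.581.

ω_n = 8.17 rad/s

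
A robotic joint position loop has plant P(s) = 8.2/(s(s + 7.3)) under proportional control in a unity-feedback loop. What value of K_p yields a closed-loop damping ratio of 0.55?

K_p = 5.37

Closed-loop characteristic equation: s² + 7.3s + K_p·8.2 = 0.
So ω_n = √(8.2K_p) and 2ζω_n = 7.3, giving ζ = 7.3/(2√(8.2K_p)).
Setting ζ = 0.55: √(8.2K_p) = 7.3/(2·0.55) = 6.636, so K_p = 44.04/8.2 = 5.37.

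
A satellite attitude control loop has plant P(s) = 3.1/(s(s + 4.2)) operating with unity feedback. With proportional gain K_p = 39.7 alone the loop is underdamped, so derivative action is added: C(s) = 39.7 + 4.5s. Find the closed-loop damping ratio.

ζ = 0.818

Forward path: (39.7 + 4.5s)·3.1/(s(s+4.2)). The closed-loop characteristic equation is s² + (4.2 + 3.1·4.5)s + 3.1·39.7 = 0.
That is s² + 18.15s + 123.1 = 0, so ω_n = 11.09 rad/s and ζ = 18.15/(2·11.09) = 0.818.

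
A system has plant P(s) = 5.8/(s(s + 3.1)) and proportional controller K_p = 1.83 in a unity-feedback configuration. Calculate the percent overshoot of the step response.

18.3%

The closed-loop denominator s² + 3.1s + 10.61 gives ω_n = √10.61 = 3.258 and ζ = 3.1/(2ω_n) = 0.4758.
%OS = 100·exp(−πζ/√(1−ζ²)) = 100·exp(−π·0.4758/√0.7736) = 18.3%.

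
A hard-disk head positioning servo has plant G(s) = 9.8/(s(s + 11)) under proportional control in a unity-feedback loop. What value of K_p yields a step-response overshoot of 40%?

K_p = 39.4

From %OS = 100·exp(−πζ/√(1−ζ²)) = 40%, ζ = −ln(0.4)/√(π²+ln²(0.4)) = 0.28.
Characteristic equation s² + 11s + 9.8K_p = 0 gives ζ = 11/(2√(9.8K_p)).
Setting ζ = 0.28: √(9.8K_p) = 11/(2·0.28) = 19.64, so K_p = 385.8/9.8 = 39.4.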